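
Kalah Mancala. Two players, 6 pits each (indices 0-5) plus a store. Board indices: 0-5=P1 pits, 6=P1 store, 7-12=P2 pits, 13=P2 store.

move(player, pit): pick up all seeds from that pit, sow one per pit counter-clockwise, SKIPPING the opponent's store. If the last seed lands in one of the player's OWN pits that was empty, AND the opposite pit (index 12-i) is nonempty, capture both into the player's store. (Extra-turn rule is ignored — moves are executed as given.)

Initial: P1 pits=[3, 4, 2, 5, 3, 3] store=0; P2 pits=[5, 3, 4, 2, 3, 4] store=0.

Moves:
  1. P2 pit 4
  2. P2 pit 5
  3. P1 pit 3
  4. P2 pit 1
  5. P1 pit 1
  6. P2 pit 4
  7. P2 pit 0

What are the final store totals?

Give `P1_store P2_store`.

Answer: 2 9

Derivation:
Move 1: P2 pit4 -> P1=[4,4,2,5,3,3](0) P2=[5,3,4,2,0,5](1)
Move 2: P2 pit5 -> P1=[5,5,3,6,3,3](0) P2=[5,3,4,2,0,0](2)
Move 3: P1 pit3 -> P1=[5,5,3,0,4,4](1) P2=[6,4,5,2,0,0](2)
Move 4: P2 pit1 -> P1=[0,5,3,0,4,4](1) P2=[6,0,6,3,1,0](8)
Move 5: P1 pit1 -> P1=[0,0,4,1,5,5](2) P2=[6,0,6,3,1,0](8)
Move 6: P2 pit4 -> P1=[0,0,4,1,5,5](2) P2=[6,0,6,3,0,1](8)
Move 7: P2 pit0 -> P1=[0,0,4,1,5,5](2) P2=[0,1,7,4,1,2](9)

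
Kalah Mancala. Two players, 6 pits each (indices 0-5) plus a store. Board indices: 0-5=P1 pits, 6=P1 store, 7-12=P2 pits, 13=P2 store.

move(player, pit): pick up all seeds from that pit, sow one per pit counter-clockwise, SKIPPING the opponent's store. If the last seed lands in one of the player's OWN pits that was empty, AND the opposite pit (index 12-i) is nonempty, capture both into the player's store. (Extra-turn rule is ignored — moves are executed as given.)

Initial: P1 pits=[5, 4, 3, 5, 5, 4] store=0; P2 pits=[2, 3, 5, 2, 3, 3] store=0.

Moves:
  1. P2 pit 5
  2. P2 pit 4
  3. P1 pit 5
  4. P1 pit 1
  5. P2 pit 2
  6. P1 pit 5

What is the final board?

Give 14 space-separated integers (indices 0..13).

Answer: 8 1 4 6 6 0 3 3 4 0 3 1 2 3

Derivation:
Move 1: P2 pit5 -> P1=[6,5,3,5,5,4](0) P2=[2,3,5,2,3,0](1)
Move 2: P2 pit4 -> P1=[7,5,3,5,5,4](0) P2=[2,3,5,2,0,1](2)
Move 3: P1 pit5 -> P1=[7,5,3,5,5,0](1) P2=[3,4,6,2,0,1](2)
Move 4: P1 pit1 -> P1=[7,0,4,6,6,1](2) P2=[3,4,6,2,0,1](2)
Move 5: P2 pit2 -> P1=[8,1,4,6,6,1](2) P2=[3,4,0,3,1,2](3)
Move 6: P1 pit5 -> P1=[8,1,4,6,6,0](3) P2=[3,4,0,3,1,2](3)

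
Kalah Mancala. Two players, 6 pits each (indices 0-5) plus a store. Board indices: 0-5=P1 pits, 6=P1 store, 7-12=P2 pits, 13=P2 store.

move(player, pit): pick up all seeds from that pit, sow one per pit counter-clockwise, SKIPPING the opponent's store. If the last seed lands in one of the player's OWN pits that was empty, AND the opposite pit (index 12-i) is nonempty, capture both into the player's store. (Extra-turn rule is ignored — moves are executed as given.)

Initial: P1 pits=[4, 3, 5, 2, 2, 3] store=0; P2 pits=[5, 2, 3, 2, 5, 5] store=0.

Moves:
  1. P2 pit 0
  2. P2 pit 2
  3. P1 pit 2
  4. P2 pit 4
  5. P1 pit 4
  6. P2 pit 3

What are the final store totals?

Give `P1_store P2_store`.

Answer: 2 3

Derivation:
Move 1: P2 pit0 -> P1=[4,3,5,2,2,3](0) P2=[0,3,4,3,6,6](0)
Move 2: P2 pit2 -> P1=[4,3,5,2,2,3](0) P2=[0,3,0,4,7,7](1)
Move 3: P1 pit2 -> P1=[4,3,0,3,3,4](1) P2=[1,3,0,4,7,7](1)
Move 4: P2 pit4 -> P1=[5,4,1,4,4,4](1) P2=[1,3,0,4,0,8](2)
Move 5: P1 pit4 -> P1=[5,4,1,4,0,5](2) P2=[2,4,0,4,0,8](2)
Move 6: P2 pit3 -> P1=[6,4,1,4,0,5](2) P2=[2,4,0,0,1,9](3)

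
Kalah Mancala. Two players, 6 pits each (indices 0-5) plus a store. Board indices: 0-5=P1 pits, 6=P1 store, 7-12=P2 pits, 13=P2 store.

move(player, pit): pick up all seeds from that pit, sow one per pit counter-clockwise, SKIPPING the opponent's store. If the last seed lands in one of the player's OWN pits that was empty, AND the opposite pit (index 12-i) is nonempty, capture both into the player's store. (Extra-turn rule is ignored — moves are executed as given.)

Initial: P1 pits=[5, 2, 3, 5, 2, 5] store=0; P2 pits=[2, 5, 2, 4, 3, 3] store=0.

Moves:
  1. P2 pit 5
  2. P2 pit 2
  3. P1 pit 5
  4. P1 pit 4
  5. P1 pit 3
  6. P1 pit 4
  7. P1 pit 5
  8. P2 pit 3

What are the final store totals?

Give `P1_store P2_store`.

Move 1: P2 pit5 -> P1=[6,3,3,5,2,5](0) P2=[2,5,2,4,3,0](1)
Move 2: P2 pit2 -> P1=[6,3,3,5,2,5](0) P2=[2,5,0,5,4,0](1)
Move 3: P1 pit5 -> P1=[6,3,3,5,2,0](1) P2=[3,6,1,6,4,0](1)
Move 4: P1 pit4 -> P1=[6,3,3,5,0,1](2) P2=[3,6,1,6,4,0](1)
Move 5: P1 pit3 -> P1=[6,3,3,0,1,2](3) P2=[4,7,1,6,4,0](1)
Move 6: P1 pit4 -> P1=[6,3,3,0,0,3](3) P2=[4,7,1,6,4,0](1)
Move 7: P1 pit5 -> P1=[6,3,3,0,0,0](4) P2=[5,8,1,6,4,0](1)
Move 8: P2 pit3 -> P1=[7,4,4,0,0,0](4) P2=[5,8,1,0,5,1](2)

Answer: 4 2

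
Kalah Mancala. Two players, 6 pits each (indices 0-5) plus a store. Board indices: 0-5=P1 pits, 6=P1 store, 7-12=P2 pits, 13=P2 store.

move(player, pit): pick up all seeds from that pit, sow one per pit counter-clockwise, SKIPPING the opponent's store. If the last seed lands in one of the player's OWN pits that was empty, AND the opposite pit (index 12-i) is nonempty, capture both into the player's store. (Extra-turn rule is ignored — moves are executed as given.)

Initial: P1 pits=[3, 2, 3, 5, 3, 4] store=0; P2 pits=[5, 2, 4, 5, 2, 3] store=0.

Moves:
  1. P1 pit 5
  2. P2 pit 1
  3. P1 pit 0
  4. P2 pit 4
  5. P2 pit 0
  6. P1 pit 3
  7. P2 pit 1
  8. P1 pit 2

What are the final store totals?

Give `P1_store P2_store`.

Answer: 3 2

Derivation:
Move 1: P1 pit5 -> P1=[3,2,3,5,3,0](1) P2=[6,3,5,5,2,3](0)
Move 2: P2 pit1 -> P1=[3,2,3,5,3,0](1) P2=[6,0,6,6,3,3](0)
Move 3: P1 pit0 -> P1=[0,3,4,6,3,0](1) P2=[6,0,6,6,3,3](0)
Move 4: P2 pit4 -> P1=[1,3,4,6,3,0](1) P2=[6,0,6,6,0,4](1)
Move 5: P2 pit0 -> P1=[1,3,4,6,3,0](1) P2=[0,1,7,7,1,5](2)
Move 6: P1 pit3 -> P1=[1,3,4,0,4,1](2) P2=[1,2,8,7,1,5](2)
Move 7: P2 pit1 -> P1=[1,3,4,0,4,1](2) P2=[1,0,9,8,1,5](2)
Move 8: P1 pit2 -> P1=[1,3,0,1,5,2](3) P2=[1,0,9,8,1,5](2)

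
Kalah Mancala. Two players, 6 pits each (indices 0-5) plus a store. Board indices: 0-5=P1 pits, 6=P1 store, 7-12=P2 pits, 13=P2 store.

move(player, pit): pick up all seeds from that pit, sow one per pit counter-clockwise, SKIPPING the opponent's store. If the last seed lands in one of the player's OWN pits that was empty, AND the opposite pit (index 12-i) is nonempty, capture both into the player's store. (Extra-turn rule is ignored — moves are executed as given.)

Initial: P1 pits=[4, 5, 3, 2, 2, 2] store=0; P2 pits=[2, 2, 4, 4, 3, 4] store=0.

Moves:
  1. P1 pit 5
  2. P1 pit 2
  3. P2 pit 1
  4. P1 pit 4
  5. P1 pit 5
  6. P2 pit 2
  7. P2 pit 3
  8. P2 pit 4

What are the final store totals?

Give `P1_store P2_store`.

Answer: 7 3

Derivation:
Move 1: P1 pit5 -> P1=[4,5,3,2,2,0](1) P2=[3,2,4,4,3,4](0)
Move 2: P1 pit2 -> P1=[4,5,0,3,3,0](5) P2=[0,2,4,4,3,4](0)
Move 3: P2 pit1 -> P1=[4,5,0,3,3,0](5) P2=[0,0,5,5,3,4](0)
Move 4: P1 pit4 -> P1=[4,5,0,3,0,1](6) P2=[1,0,5,5,3,4](0)
Move 5: P1 pit5 -> P1=[4,5,0,3,0,0](7) P2=[1,0,5,5,3,4](0)
Move 6: P2 pit2 -> P1=[5,5,0,3,0,0](7) P2=[1,0,0,6,4,5](1)
Move 7: P2 pit3 -> P1=[6,6,1,3,0,0](7) P2=[1,0,0,0,5,6](2)
Move 8: P2 pit4 -> P1=[7,7,2,3,0,0](7) P2=[1,0,0,0,0,7](3)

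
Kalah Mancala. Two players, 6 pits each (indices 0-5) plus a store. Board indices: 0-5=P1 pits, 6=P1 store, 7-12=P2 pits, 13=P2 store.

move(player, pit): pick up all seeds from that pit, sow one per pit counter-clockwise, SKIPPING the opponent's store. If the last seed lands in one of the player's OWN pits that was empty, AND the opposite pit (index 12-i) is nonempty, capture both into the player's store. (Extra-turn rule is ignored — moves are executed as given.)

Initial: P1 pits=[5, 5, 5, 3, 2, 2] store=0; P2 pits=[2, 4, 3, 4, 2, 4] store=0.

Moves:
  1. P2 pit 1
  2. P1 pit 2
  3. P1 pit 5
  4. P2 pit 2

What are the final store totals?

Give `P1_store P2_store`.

Answer: 2 1

Derivation:
Move 1: P2 pit1 -> P1=[5,5,5,3,2,2](0) P2=[2,0,4,5,3,5](0)
Move 2: P1 pit2 -> P1=[5,5,0,4,3,3](1) P2=[3,0,4,5,3,5](0)
Move 3: P1 pit5 -> P1=[5,5,0,4,3,0](2) P2=[4,1,4,5,3,5](0)
Move 4: P2 pit2 -> P1=[5,5,0,4,3,0](2) P2=[4,1,0,6,4,6](1)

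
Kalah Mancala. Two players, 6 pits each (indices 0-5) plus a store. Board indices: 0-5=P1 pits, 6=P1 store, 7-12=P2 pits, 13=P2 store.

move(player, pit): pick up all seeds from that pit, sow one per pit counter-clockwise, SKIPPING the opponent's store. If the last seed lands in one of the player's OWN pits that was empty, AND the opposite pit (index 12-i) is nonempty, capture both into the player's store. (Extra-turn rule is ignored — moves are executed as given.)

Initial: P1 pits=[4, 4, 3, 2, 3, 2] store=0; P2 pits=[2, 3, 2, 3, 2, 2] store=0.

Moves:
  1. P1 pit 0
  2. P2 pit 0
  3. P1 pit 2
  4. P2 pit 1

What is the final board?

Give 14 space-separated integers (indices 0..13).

Answer: 0 5 0 4 5 3 1 0 0 4 4 3 3 0

Derivation:
Move 1: P1 pit0 -> P1=[0,5,4,3,4,2](0) P2=[2,3,2,3,2,2](0)
Move 2: P2 pit0 -> P1=[0,5,4,3,4,2](0) P2=[0,4,3,3,2,2](0)
Move 3: P1 pit2 -> P1=[0,5,0,4,5,3](1) P2=[0,4,3,3,2,2](0)
Move 4: P2 pit1 -> P1=[0,5,0,4,5,3](1) P2=[0,0,4,4,3,3](0)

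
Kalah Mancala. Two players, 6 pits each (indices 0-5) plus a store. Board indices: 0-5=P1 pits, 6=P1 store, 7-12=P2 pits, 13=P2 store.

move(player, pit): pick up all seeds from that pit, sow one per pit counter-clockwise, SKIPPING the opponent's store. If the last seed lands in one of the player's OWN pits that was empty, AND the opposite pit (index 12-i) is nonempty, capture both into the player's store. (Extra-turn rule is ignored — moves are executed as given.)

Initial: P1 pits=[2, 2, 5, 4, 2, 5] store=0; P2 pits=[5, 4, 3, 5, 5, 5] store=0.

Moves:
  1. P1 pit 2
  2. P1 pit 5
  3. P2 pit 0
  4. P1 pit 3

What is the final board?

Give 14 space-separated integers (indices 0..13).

Move 1: P1 pit2 -> P1=[2,2,0,5,3,6](1) P2=[6,4,3,5,5,5](0)
Move 2: P1 pit5 -> P1=[2,2,0,5,3,0](2) P2=[7,5,4,6,6,5](0)
Move 3: P2 pit0 -> P1=[3,2,0,5,3,0](2) P2=[0,6,5,7,7,6](1)
Move 4: P1 pit3 -> P1=[3,2,0,0,4,1](3) P2=[1,7,5,7,7,6](1)

Answer: 3 2 0 0 4 1 3 1 7 5 7 7 6 1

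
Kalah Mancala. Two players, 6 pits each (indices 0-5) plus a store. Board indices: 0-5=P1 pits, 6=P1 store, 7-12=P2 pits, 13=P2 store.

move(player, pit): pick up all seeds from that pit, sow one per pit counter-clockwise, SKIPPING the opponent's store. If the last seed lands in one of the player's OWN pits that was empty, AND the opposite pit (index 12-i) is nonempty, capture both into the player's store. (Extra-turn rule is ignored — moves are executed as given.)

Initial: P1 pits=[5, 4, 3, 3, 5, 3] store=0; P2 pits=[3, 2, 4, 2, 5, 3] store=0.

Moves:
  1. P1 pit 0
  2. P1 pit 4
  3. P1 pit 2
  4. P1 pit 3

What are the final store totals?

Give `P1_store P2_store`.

Move 1: P1 pit0 -> P1=[0,5,4,4,6,4](0) P2=[3,2,4,2,5,3](0)
Move 2: P1 pit4 -> P1=[0,5,4,4,0,5](1) P2=[4,3,5,3,5,3](0)
Move 3: P1 pit2 -> P1=[0,5,0,5,1,6](2) P2=[4,3,5,3,5,3](0)
Move 4: P1 pit3 -> P1=[0,5,0,0,2,7](3) P2=[5,4,5,3,5,3](0)

Answer: 3 0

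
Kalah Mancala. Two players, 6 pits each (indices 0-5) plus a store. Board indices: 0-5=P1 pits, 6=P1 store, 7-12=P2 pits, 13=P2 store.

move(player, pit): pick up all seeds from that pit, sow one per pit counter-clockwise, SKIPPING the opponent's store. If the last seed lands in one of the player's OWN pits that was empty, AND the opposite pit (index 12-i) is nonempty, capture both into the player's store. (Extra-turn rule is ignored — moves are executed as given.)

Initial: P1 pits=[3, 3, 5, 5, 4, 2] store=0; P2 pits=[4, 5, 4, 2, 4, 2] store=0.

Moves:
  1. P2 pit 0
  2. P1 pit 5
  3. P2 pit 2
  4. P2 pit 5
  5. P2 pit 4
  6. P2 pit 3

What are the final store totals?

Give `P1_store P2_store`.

Move 1: P2 pit0 -> P1=[3,3,5,5,4,2](0) P2=[0,6,5,3,5,2](0)
Move 2: P1 pit5 -> P1=[3,3,5,5,4,0](1) P2=[1,6,5,3,5,2](0)
Move 3: P2 pit2 -> P1=[4,3,5,5,4,0](1) P2=[1,6,0,4,6,3](1)
Move 4: P2 pit5 -> P1=[5,4,5,5,4,0](1) P2=[1,6,0,4,6,0](2)
Move 5: P2 pit4 -> P1=[6,5,6,6,4,0](1) P2=[1,6,0,4,0,1](3)
Move 6: P2 pit3 -> P1=[7,5,6,6,4,0](1) P2=[1,6,0,0,1,2](4)

Answer: 1 4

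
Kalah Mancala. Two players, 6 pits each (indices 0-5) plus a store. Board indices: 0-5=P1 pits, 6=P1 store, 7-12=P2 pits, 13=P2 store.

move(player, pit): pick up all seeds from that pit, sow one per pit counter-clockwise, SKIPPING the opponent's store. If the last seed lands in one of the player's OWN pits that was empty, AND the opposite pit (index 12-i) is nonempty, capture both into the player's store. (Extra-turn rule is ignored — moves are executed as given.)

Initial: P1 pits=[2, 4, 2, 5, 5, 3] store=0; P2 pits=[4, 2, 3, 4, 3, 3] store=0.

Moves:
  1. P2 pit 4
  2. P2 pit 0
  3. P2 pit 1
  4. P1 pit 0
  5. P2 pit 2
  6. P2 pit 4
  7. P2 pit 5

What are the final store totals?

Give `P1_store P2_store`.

Move 1: P2 pit4 -> P1=[3,4,2,5,5,3](0) P2=[4,2,3,4,0,4](1)
Move 2: P2 pit0 -> P1=[3,0,2,5,5,3](0) P2=[0,3,4,5,0,4](6)
Move 3: P2 pit1 -> P1=[3,0,2,5,5,3](0) P2=[0,0,5,6,1,4](6)
Move 4: P1 pit0 -> P1=[0,1,3,6,5,3](0) P2=[0,0,5,6,1,4](6)
Move 5: P2 pit2 -> P1=[1,1,3,6,5,3](0) P2=[0,0,0,7,2,5](7)
Move 6: P2 pit4 -> P1=[1,1,3,6,5,3](0) P2=[0,0,0,7,0,6](8)
Move 7: P2 pit5 -> P1=[2,2,4,7,6,3](0) P2=[0,0,0,7,0,0](9)

Answer: 0 9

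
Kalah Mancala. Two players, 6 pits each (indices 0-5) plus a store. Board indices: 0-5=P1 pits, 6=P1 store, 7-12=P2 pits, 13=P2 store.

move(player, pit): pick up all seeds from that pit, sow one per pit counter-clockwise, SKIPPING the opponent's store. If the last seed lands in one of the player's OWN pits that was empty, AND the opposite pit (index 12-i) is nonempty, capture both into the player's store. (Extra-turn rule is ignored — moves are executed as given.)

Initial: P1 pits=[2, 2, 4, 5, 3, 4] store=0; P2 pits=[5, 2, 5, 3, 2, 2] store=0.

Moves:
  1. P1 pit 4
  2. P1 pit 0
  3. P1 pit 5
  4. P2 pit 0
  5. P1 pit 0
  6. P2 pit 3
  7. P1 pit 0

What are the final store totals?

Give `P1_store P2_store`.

Move 1: P1 pit4 -> P1=[2,2,4,5,0,5](1) P2=[6,2,5,3,2,2](0)
Move 2: P1 pit0 -> P1=[0,3,5,5,0,5](1) P2=[6,2,5,3,2,2](0)
Move 3: P1 pit5 -> P1=[0,3,5,5,0,0](2) P2=[7,3,6,4,2,2](0)
Move 4: P2 pit0 -> P1=[1,3,5,5,0,0](2) P2=[0,4,7,5,3,3](1)
Move 5: P1 pit0 -> P1=[0,4,5,5,0,0](2) P2=[0,4,7,5,3,3](1)
Move 6: P2 pit3 -> P1=[1,5,5,5,0,0](2) P2=[0,4,7,0,4,4](2)
Move 7: P1 pit0 -> P1=[0,6,5,5,0,0](2) P2=[0,4,7,0,4,4](2)

Answer: 2 2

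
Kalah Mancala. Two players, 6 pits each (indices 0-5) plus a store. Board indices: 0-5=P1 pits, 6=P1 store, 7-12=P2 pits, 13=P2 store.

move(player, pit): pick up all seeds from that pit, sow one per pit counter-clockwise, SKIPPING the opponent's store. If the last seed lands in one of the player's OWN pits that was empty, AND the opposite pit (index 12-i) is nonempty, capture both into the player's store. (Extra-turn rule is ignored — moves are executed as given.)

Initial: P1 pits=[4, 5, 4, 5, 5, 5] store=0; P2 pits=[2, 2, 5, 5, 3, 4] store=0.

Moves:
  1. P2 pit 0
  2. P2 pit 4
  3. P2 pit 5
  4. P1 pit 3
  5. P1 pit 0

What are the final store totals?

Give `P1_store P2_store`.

Answer: 2 2

Derivation:
Move 1: P2 pit0 -> P1=[4,5,4,5,5,5](0) P2=[0,3,6,5,3,4](0)
Move 2: P2 pit4 -> P1=[5,5,4,5,5,5](0) P2=[0,3,6,5,0,5](1)
Move 3: P2 pit5 -> P1=[6,6,5,6,5,5](0) P2=[0,3,6,5,0,0](2)
Move 4: P1 pit3 -> P1=[6,6,5,0,6,6](1) P2=[1,4,7,5,0,0](2)
Move 5: P1 pit0 -> P1=[0,7,6,1,7,7](2) P2=[1,4,7,5,0,0](2)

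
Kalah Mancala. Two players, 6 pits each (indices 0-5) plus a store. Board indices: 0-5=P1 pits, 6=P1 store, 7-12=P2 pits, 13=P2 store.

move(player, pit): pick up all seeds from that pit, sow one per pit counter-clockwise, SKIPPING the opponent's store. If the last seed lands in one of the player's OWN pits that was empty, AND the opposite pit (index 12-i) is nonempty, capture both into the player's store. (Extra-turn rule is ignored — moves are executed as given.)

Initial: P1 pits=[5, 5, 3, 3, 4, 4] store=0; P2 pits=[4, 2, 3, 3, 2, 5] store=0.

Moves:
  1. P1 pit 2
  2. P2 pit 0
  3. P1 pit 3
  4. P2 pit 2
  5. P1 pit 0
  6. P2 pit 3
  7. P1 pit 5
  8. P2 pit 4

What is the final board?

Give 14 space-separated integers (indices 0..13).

Move 1: P1 pit2 -> P1=[5,5,0,4,5,5](0) P2=[4,2,3,3,2,5](0)
Move 2: P2 pit0 -> P1=[5,5,0,4,5,5](0) P2=[0,3,4,4,3,5](0)
Move 3: P1 pit3 -> P1=[5,5,0,0,6,6](1) P2=[1,3,4,4,3,5](0)
Move 4: P2 pit2 -> P1=[5,5,0,0,6,6](1) P2=[1,3,0,5,4,6](1)
Move 5: P1 pit0 -> P1=[0,6,1,1,7,7](1) P2=[1,3,0,5,4,6](1)
Move 6: P2 pit3 -> P1=[1,7,1,1,7,7](1) P2=[1,3,0,0,5,7](2)
Move 7: P1 pit5 -> P1=[1,7,1,1,7,0](2) P2=[2,4,1,1,6,8](2)
Move 8: P2 pit4 -> P1=[2,8,2,2,7,0](2) P2=[2,4,1,1,0,9](3)

Answer: 2 8 2 2 7 0 2 2 4 1 1 0 9 3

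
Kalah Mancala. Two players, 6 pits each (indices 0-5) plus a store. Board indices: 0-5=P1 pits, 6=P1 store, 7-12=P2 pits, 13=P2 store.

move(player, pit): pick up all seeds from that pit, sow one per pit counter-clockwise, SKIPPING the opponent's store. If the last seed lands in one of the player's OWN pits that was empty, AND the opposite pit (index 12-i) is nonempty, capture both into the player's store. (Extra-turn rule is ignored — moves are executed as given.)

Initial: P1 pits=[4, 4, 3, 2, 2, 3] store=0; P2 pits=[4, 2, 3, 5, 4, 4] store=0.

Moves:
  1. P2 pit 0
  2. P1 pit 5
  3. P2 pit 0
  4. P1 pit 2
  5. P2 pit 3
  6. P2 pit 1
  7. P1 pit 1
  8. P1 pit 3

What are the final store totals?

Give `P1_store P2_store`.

Move 1: P2 pit0 -> P1=[4,4,3,2,2,3](0) P2=[0,3,4,6,5,4](0)
Move 2: P1 pit5 -> P1=[4,4,3,2,2,0](1) P2=[1,4,4,6,5,4](0)
Move 3: P2 pit0 -> P1=[4,4,3,2,2,0](1) P2=[0,5,4,6,5,4](0)
Move 4: P1 pit2 -> P1=[4,4,0,3,3,1](1) P2=[0,5,4,6,5,4](0)
Move 5: P2 pit3 -> P1=[5,5,1,3,3,1](1) P2=[0,5,4,0,6,5](1)
Move 6: P2 pit1 -> P1=[5,5,1,3,3,1](1) P2=[0,0,5,1,7,6](2)
Move 7: P1 pit1 -> P1=[5,0,2,4,4,2](2) P2=[0,0,5,1,7,6](2)
Move 8: P1 pit3 -> P1=[5,0,2,0,5,3](3) P2=[1,0,5,1,7,6](2)

Answer: 3 2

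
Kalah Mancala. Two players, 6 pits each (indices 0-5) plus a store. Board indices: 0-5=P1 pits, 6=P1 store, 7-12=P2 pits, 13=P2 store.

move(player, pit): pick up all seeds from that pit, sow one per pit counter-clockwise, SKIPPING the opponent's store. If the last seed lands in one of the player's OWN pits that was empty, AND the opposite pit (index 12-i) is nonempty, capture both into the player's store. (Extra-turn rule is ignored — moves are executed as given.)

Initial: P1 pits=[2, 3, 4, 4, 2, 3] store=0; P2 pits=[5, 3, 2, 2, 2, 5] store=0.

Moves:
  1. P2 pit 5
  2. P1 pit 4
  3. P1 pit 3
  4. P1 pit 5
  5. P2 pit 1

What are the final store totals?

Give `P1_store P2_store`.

Move 1: P2 pit5 -> P1=[3,4,5,5,2,3](0) P2=[5,3,2,2,2,0](1)
Move 2: P1 pit4 -> P1=[3,4,5,5,0,4](1) P2=[5,3,2,2,2,0](1)
Move 3: P1 pit3 -> P1=[3,4,5,0,1,5](2) P2=[6,4,2,2,2,0](1)
Move 4: P1 pit5 -> P1=[3,4,5,0,1,0](3) P2=[7,5,3,3,2,0](1)
Move 5: P2 pit1 -> P1=[3,4,5,0,1,0](3) P2=[7,0,4,4,3,1](2)

Answer: 3 2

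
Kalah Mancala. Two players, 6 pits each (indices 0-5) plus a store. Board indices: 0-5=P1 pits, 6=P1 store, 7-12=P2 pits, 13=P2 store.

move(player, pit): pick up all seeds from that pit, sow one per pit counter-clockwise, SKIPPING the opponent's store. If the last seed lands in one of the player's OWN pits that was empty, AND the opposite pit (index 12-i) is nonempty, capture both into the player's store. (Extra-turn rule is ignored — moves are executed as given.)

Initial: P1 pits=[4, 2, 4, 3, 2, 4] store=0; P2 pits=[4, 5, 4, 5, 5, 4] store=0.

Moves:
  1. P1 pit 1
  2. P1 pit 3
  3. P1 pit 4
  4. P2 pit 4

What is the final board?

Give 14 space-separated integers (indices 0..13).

Move 1: P1 pit1 -> P1=[4,0,5,4,2,4](0) P2=[4,5,4,5,5,4](0)
Move 2: P1 pit3 -> P1=[4,0,5,0,3,5](1) P2=[5,5,4,5,5,4](0)
Move 3: P1 pit4 -> P1=[4,0,5,0,0,6](2) P2=[6,5,4,5,5,4](0)
Move 4: P2 pit4 -> P1=[5,1,6,0,0,6](2) P2=[6,5,4,5,0,5](1)

Answer: 5 1 6 0 0 6 2 6 5 4 5 0 5 1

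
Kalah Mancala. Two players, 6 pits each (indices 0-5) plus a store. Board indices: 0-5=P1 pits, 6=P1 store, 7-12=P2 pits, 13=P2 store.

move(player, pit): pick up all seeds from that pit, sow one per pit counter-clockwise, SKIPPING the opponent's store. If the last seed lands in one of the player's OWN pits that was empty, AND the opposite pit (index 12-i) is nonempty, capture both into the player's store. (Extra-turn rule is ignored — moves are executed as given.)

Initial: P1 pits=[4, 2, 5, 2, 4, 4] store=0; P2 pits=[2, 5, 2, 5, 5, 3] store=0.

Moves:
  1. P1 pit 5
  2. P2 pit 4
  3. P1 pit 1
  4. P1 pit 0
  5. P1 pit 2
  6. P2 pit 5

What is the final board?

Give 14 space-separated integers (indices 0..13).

Answer: 1 2 1 5 7 1 6 1 7 4 6 0 0 2

Derivation:
Move 1: P1 pit5 -> P1=[4,2,5,2,4,0](1) P2=[3,6,3,5,5,3](0)
Move 2: P2 pit4 -> P1=[5,3,6,2,4,0](1) P2=[3,6,3,5,0,4](1)
Move 3: P1 pit1 -> P1=[5,0,7,3,5,0](1) P2=[3,6,3,5,0,4](1)
Move 4: P1 pit0 -> P1=[0,1,8,4,6,0](5) P2=[0,6,3,5,0,4](1)
Move 5: P1 pit2 -> P1=[0,1,0,5,7,1](6) P2=[1,7,4,6,0,4](1)
Move 6: P2 pit5 -> P1=[1,2,1,5,7,1](6) P2=[1,7,4,6,0,0](2)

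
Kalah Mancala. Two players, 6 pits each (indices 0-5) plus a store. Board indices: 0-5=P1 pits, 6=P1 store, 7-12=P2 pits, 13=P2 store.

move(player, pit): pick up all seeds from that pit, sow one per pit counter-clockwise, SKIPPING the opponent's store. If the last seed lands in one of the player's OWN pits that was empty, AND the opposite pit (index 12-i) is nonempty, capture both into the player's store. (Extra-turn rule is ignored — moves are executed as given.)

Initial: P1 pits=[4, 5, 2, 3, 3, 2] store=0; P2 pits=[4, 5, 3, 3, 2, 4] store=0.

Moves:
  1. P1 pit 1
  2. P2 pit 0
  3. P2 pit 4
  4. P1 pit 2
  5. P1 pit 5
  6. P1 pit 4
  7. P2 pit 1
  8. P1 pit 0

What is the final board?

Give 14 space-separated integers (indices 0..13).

Answer: 0 2 2 6 1 2 4 2 0 7 5 1 6 2

Derivation:
Move 1: P1 pit1 -> P1=[4,0,3,4,4,3](1) P2=[4,5,3,3,2,4](0)
Move 2: P2 pit0 -> P1=[4,0,3,4,4,3](1) P2=[0,6,4,4,3,4](0)
Move 3: P2 pit4 -> P1=[5,0,3,4,4,3](1) P2=[0,6,4,4,0,5](1)
Move 4: P1 pit2 -> P1=[5,0,0,5,5,4](1) P2=[0,6,4,4,0,5](1)
Move 5: P1 pit5 -> P1=[5,0,0,5,5,0](2) P2=[1,7,5,4,0,5](1)
Move 6: P1 pit4 -> P1=[5,0,0,5,0,1](3) P2=[2,8,6,4,0,5](1)
Move 7: P2 pit1 -> P1=[6,1,1,5,0,1](3) P2=[2,0,7,5,1,6](2)
Move 8: P1 pit0 -> P1=[0,2,2,6,1,2](4) P2=[2,0,7,5,1,6](2)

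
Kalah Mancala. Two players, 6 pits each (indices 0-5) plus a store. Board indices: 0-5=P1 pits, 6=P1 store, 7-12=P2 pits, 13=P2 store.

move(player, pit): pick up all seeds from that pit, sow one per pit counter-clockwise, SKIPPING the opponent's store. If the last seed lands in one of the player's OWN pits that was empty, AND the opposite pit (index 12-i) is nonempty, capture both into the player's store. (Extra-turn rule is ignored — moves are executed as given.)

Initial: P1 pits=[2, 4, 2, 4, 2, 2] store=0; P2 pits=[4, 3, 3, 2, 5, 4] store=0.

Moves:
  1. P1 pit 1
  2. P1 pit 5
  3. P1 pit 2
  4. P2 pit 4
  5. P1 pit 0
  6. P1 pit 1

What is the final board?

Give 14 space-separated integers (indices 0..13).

Move 1: P1 pit1 -> P1=[2,0,3,5,3,3](0) P2=[4,3,3,2,5,4](0)
Move 2: P1 pit5 -> P1=[2,0,3,5,3,0](1) P2=[5,4,3,2,5,4](0)
Move 3: P1 pit2 -> P1=[2,0,0,6,4,0](7) P2=[0,4,3,2,5,4](0)
Move 4: P2 pit4 -> P1=[3,1,1,6,4,0](7) P2=[0,4,3,2,0,5](1)
Move 5: P1 pit0 -> P1=[0,2,2,7,4,0](7) P2=[0,4,3,2,0,5](1)
Move 6: P1 pit1 -> P1=[0,0,3,8,4,0](7) P2=[0,4,3,2,0,5](1)

Answer: 0 0 3 8 4 0 7 0 4 3 2 0 5 1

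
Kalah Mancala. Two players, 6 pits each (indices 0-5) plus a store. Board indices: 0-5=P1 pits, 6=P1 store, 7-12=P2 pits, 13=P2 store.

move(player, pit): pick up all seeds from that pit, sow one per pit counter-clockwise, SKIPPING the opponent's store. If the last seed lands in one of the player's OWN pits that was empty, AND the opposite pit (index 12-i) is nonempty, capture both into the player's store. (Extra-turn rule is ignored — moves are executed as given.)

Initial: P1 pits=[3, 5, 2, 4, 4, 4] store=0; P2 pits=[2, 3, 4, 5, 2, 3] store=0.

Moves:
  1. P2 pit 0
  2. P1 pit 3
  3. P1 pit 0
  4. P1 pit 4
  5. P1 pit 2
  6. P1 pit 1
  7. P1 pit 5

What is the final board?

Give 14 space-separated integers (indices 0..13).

Answer: 0 0 1 2 2 0 15 4 6 2 6 3 0 0

Derivation:
Move 1: P2 pit0 -> P1=[3,5,2,4,4,4](0) P2=[0,4,5,5,2,3](0)
Move 2: P1 pit3 -> P1=[3,5,2,0,5,5](1) P2=[1,4,5,5,2,3](0)
Move 3: P1 pit0 -> P1=[0,6,3,0,5,5](7) P2=[1,4,0,5,2,3](0)
Move 4: P1 pit4 -> P1=[0,6,3,0,0,6](8) P2=[2,5,1,5,2,3](0)
Move 5: P1 pit2 -> P1=[0,6,0,1,1,7](8) P2=[2,5,1,5,2,3](0)
Move 6: P1 pit1 -> P1=[0,0,1,2,2,8](9) P2=[3,5,1,5,2,3](0)
Move 7: P1 pit5 -> P1=[0,0,1,2,2,0](15) P2=[4,6,2,6,3,0](0)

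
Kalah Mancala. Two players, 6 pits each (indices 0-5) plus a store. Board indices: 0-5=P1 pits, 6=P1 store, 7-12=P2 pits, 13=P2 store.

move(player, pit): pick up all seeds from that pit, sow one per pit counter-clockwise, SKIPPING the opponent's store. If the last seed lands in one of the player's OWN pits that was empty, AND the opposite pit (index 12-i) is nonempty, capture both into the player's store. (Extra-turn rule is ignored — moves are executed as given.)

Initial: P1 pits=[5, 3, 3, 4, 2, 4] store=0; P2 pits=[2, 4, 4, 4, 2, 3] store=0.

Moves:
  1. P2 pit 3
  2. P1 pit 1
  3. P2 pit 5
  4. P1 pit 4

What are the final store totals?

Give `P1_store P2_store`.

Answer: 1 2

Derivation:
Move 1: P2 pit3 -> P1=[6,3,3,4,2,4](0) P2=[2,4,4,0,3,4](1)
Move 2: P1 pit1 -> P1=[6,0,4,5,3,4](0) P2=[2,4,4,0,3,4](1)
Move 3: P2 pit5 -> P1=[7,1,5,5,3,4](0) P2=[2,4,4,0,3,0](2)
Move 4: P1 pit4 -> P1=[7,1,5,5,0,5](1) P2=[3,4,4,0,3,0](2)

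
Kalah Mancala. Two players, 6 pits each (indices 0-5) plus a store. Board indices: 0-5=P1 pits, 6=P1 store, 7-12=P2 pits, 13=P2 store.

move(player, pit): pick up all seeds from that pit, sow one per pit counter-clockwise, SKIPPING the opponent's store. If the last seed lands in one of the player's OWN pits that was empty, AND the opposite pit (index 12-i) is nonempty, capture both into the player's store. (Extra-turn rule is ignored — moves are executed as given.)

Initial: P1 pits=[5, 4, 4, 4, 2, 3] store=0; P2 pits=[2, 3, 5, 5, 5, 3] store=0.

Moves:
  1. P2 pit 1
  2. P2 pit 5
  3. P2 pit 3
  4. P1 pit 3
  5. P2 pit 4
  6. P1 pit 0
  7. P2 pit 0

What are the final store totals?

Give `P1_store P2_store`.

Move 1: P2 pit1 -> P1=[5,4,4,4,2,3](0) P2=[2,0,6,6,6,3](0)
Move 2: P2 pit5 -> P1=[6,5,4,4,2,3](0) P2=[2,0,6,6,6,0](1)
Move 3: P2 pit3 -> P1=[7,6,5,4,2,3](0) P2=[2,0,6,0,7,1](2)
Move 4: P1 pit3 -> P1=[7,6,5,0,3,4](1) P2=[3,0,6,0,7,1](2)
Move 5: P2 pit4 -> P1=[8,7,6,1,4,4](1) P2=[3,0,6,0,0,2](3)
Move 6: P1 pit0 -> P1=[0,8,7,2,5,5](2) P2=[4,1,6,0,0,2](3)
Move 7: P2 pit0 -> P1=[0,0,7,2,5,5](2) P2=[0,2,7,1,0,2](12)

Answer: 2 12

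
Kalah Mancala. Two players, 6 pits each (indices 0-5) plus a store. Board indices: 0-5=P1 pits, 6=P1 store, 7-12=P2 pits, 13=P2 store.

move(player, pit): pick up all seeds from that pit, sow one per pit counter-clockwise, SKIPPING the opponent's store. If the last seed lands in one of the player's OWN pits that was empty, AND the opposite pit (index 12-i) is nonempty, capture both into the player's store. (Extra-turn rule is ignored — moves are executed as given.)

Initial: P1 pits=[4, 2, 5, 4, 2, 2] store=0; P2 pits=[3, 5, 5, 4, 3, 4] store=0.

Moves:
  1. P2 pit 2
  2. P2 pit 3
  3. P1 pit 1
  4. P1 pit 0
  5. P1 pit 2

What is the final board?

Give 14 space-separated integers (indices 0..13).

Answer: 0 1 0 7 5 4 2 4 6 1 0 5 6 2

Derivation:
Move 1: P2 pit2 -> P1=[5,2,5,4,2,2](0) P2=[3,5,0,5,4,5](1)
Move 2: P2 pit3 -> P1=[6,3,5,4,2,2](0) P2=[3,5,0,0,5,6](2)
Move 3: P1 pit1 -> P1=[6,0,6,5,3,2](0) P2=[3,5,0,0,5,6](2)
Move 4: P1 pit0 -> P1=[0,1,7,6,4,3](1) P2=[3,5,0,0,5,6](2)
Move 5: P1 pit2 -> P1=[0,1,0,7,5,4](2) P2=[4,6,1,0,5,6](2)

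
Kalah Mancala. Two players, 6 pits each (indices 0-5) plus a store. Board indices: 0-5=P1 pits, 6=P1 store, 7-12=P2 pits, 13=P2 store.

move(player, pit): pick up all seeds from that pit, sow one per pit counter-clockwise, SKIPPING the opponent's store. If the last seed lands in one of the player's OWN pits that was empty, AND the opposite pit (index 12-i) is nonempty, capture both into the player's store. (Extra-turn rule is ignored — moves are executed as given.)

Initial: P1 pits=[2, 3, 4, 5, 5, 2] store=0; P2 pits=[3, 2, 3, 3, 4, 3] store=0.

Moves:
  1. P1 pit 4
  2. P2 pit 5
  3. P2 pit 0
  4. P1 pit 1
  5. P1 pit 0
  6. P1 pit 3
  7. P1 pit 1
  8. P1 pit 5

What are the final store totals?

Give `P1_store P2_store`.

Move 1: P1 pit4 -> P1=[2,3,4,5,0,3](1) P2=[4,3,4,3,4,3](0)
Move 2: P2 pit5 -> P1=[3,4,4,5,0,3](1) P2=[4,3,4,3,4,0](1)
Move 3: P2 pit0 -> P1=[3,4,4,5,0,3](1) P2=[0,4,5,4,5,0](1)
Move 4: P1 pit1 -> P1=[3,0,5,6,1,4](1) P2=[0,4,5,4,5,0](1)
Move 5: P1 pit0 -> P1=[0,1,6,7,1,4](1) P2=[0,4,5,4,5,0](1)
Move 6: P1 pit3 -> P1=[0,1,6,0,2,5](2) P2=[1,5,6,5,5,0](1)
Move 7: P1 pit1 -> P1=[0,0,7,0,2,5](2) P2=[1,5,6,5,5,0](1)
Move 8: P1 pit5 -> P1=[0,0,7,0,2,0](3) P2=[2,6,7,6,5,0](1)

Answer: 3 1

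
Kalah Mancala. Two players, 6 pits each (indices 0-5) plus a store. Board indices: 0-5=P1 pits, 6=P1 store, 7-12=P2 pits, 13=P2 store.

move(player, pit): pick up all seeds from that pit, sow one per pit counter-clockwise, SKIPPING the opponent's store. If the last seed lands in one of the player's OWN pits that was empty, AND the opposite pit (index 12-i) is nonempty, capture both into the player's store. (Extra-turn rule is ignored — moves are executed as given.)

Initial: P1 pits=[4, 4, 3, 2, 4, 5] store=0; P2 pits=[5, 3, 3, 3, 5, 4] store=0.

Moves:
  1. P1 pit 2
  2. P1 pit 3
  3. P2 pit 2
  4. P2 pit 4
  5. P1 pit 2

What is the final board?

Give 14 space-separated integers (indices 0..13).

Answer: 5 5 0 2 6 7 1 5 3 0 4 0 6 1

Derivation:
Move 1: P1 pit2 -> P1=[4,4,0,3,5,6](0) P2=[5,3,3,3,5,4](0)
Move 2: P1 pit3 -> P1=[4,4,0,0,6,7](1) P2=[5,3,3,3,5,4](0)
Move 3: P2 pit2 -> P1=[4,4,0,0,6,7](1) P2=[5,3,0,4,6,5](0)
Move 4: P2 pit4 -> P1=[5,5,1,1,6,7](1) P2=[5,3,0,4,0,6](1)
Move 5: P1 pit2 -> P1=[5,5,0,2,6,7](1) P2=[5,3,0,4,0,6](1)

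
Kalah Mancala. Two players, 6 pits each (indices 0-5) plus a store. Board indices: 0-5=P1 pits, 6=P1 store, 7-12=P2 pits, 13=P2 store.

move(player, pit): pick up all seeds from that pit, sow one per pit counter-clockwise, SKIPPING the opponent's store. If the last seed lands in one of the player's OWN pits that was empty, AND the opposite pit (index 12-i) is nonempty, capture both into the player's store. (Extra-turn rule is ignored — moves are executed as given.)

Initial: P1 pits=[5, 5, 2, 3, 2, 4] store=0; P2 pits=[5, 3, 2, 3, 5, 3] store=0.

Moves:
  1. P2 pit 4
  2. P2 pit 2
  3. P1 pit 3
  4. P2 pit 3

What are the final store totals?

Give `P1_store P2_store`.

Answer: 1 9

Derivation:
Move 1: P2 pit4 -> P1=[6,6,3,3,2,4](0) P2=[5,3,2,3,0,4](1)
Move 2: P2 pit2 -> P1=[6,0,3,3,2,4](0) P2=[5,3,0,4,0,4](8)
Move 3: P1 pit3 -> P1=[6,0,3,0,3,5](1) P2=[5,3,0,4,0,4](8)
Move 4: P2 pit3 -> P1=[7,0,3,0,3,5](1) P2=[5,3,0,0,1,5](9)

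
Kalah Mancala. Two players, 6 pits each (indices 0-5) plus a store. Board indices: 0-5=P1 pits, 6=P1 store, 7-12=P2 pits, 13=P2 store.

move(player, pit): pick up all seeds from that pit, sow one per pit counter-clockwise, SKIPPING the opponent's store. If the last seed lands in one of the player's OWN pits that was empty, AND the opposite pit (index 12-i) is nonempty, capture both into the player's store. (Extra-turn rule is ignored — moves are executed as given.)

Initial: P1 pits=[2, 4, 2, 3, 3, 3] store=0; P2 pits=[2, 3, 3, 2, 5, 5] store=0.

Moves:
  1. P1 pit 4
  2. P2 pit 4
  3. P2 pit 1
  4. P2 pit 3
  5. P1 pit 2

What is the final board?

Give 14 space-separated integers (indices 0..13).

Move 1: P1 pit4 -> P1=[2,4,2,3,0,4](1) P2=[3,3,3,2,5,5](0)
Move 2: P2 pit4 -> P1=[3,5,3,3,0,4](1) P2=[3,3,3,2,0,6](1)
Move 3: P2 pit1 -> P1=[3,0,3,3,0,4](1) P2=[3,0,4,3,0,6](7)
Move 4: P2 pit3 -> P1=[3,0,3,3,0,4](1) P2=[3,0,4,0,1,7](8)
Move 5: P1 pit2 -> P1=[3,0,0,4,1,5](1) P2=[3,0,4,0,1,7](8)

Answer: 3 0 0 4 1 5 1 3 0 4 0 1 7 8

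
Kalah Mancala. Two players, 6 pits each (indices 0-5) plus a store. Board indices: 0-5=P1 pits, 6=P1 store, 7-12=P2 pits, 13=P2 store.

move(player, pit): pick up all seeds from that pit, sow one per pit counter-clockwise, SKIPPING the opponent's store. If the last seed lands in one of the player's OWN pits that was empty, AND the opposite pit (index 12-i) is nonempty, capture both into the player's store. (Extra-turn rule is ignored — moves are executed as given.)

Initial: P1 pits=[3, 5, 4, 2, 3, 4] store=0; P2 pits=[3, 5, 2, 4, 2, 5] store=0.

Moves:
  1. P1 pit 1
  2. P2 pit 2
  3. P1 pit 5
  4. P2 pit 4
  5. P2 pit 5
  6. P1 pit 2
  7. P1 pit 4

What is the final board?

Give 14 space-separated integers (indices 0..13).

Move 1: P1 pit1 -> P1=[3,0,5,3,4,5](1) P2=[3,5,2,4,2,5](0)
Move 2: P2 pit2 -> P1=[3,0,5,3,4,5](1) P2=[3,5,0,5,3,5](0)
Move 3: P1 pit5 -> P1=[3,0,5,3,4,0](2) P2=[4,6,1,6,3,5](0)
Move 4: P2 pit4 -> P1=[4,0,5,3,4,0](2) P2=[4,6,1,6,0,6](1)
Move 5: P2 pit5 -> P1=[5,1,6,4,5,0](2) P2=[4,6,1,6,0,0](2)
Move 6: P1 pit2 -> P1=[5,1,0,5,6,1](3) P2=[5,7,1,6,0,0](2)
Move 7: P1 pit4 -> P1=[5,1,0,5,0,2](4) P2=[6,8,2,7,0,0](2)

Answer: 5 1 0 5 0 2 4 6 8 2 7 0 0 2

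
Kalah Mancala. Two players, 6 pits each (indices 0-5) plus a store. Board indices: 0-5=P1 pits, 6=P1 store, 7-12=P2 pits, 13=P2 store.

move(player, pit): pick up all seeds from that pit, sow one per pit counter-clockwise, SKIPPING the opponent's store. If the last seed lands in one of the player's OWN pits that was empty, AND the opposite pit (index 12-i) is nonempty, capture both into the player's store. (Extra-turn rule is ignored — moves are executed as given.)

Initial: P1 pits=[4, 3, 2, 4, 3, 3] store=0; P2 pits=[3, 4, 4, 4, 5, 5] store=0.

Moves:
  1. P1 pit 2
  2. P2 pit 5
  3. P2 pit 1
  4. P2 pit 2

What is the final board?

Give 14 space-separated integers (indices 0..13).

Move 1: P1 pit2 -> P1=[4,3,0,5,4,3](0) P2=[3,4,4,4,5,5](0)
Move 2: P2 pit5 -> P1=[5,4,1,6,4,3](0) P2=[3,4,4,4,5,0](1)
Move 3: P2 pit1 -> P1=[0,4,1,6,4,3](0) P2=[3,0,5,5,6,0](7)
Move 4: P2 pit2 -> P1=[1,4,1,6,4,3](0) P2=[3,0,0,6,7,1](8)

Answer: 1 4 1 6 4 3 0 3 0 0 6 7 1 8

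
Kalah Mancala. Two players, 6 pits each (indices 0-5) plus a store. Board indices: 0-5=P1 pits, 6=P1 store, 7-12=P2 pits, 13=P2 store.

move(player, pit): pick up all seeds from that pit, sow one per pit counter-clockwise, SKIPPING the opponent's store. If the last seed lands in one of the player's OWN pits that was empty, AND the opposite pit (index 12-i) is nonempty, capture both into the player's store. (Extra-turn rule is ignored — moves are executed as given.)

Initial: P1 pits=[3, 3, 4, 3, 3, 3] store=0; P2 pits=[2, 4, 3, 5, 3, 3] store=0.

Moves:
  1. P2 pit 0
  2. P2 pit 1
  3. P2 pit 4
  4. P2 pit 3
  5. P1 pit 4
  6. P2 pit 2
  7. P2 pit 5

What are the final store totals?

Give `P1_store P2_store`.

Answer: 1 5

Derivation:
Move 1: P2 pit0 -> P1=[3,3,4,3,3,3](0) P2=[0,5,4,5,3,3](0)
Move 2: P2 pit1 -> P1=[3,3,4,3,3,3](0) P2=[0,0,5,6,4,4](1)
Move 3: P2 pit4 -> P1=[4,4,4,3,3,3](0) P2=[0,0,5,6,0,5](2)
Move 4: P2 pit3 -> P1=[5,5,5,3,3,3](0) P2=[0,0,5,0,1,6](3)
Move 5: P1 pit4 -> P1=[5,5,5,3,0,4](1) P2=[1,0,5,0,1,6](3)
Move 6: P2 pit2 -> P1=[6,5,5,3,0,4](1) P2=[1,0,0,1,2,7](4)
Move 7: P2 pit5 -> P1=[7,6,6,4,1,5](1) P2=[1,0,0,1,2,0](5)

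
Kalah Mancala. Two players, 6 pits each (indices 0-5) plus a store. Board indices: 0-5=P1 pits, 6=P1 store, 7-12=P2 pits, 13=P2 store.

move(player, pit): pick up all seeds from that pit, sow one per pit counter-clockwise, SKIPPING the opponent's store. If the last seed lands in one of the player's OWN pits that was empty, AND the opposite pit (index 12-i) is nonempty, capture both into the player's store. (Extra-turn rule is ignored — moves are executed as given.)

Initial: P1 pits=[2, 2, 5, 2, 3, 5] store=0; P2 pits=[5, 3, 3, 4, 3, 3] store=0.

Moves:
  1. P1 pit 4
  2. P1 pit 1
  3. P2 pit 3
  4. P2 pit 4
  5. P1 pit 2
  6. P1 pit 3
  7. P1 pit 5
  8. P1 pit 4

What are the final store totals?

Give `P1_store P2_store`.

Move 1: P1 pit4 -> P1=[2,2,5,2,0,6](1) P2=[6,3,3,4,3,3](0)
Move 2: P1 pit1 -> P1=[2,0,6,3,0,6](1) P2=[6,3,3,4,3,3](0)
Move 3: P2 pit3 -> P1=[3,0,6,3,0,6](1) P2=[6,3,3,0,4,4](1)
Move 4: P2 pit4 -> P1=[4,1,6,3,0,6](1) P2=[6,3,3,0,0,5](2)
Move 5: P1 pit2 -> P1=[4,1,0,4,1,7](2) P2=[7,4,3,0,0,5](2)
Move 6: P1 pit3 -> P1=[4,1,0,0,2,8](3) P2=[8,4,3,0,0,5](2)
Move 7: P1 pit5 -> P1=[5,1,0,0,2,0](4) P2=[9,5,4,1,1,6](2)
Move 8: P1 pit4 -> P1=[5,1,0,0,0,1](5) P2=[9,5,4,1,1,6](2)

Answer: 5 2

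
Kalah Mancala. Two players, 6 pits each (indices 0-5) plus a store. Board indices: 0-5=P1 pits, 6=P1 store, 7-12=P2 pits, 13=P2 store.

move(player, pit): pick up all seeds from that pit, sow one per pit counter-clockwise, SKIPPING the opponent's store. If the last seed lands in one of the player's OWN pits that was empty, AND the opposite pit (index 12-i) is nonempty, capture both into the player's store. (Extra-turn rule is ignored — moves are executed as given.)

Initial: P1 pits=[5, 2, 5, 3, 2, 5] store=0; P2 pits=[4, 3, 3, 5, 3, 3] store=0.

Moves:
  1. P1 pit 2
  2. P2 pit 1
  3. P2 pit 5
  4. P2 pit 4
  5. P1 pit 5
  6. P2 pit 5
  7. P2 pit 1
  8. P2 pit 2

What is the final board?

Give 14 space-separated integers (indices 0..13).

Answer: 8 5 0 4 3 0 2 6 0 0 8 2 1 4

Derivation:
Move 1: P1 pit2 -> P1=[5,2,0,4,3,6](1) P2=[5,3,3,5,3,3](0)
Move 2: P2 pit1 -> P1=[5,2,0,4,3,6](1) P2=[5,0,4,6,4,3](0)
Move 3: P2 pit5 -> P1=[6,3,0,4,3,6](1) P2=[5,0,4,6,4,0](1)
Move 4: P2 pit4 -> P1=[7,4,0,4,3,6](1) P2=[5,0,4,6,0,1](2)
Move 5: P1 pit5 -> P1=[7,4,0,4,3,0](2) P2=[6,1,5,7,1,1](2)
Move 6: P2 pit5 -> P1=[7,4,0,4,3,0](2) P2=[6,1,5,7,1,0](3)
Move 7: P2 pit1 -> P1=[7,4,0,4,3,0](2) P2=[6,0,6,7,1,0](3)
Move 8: P2 pit2 -> P1=[8,5,0,4,3,0](2) P2=[6,0,0,8,2,1](4)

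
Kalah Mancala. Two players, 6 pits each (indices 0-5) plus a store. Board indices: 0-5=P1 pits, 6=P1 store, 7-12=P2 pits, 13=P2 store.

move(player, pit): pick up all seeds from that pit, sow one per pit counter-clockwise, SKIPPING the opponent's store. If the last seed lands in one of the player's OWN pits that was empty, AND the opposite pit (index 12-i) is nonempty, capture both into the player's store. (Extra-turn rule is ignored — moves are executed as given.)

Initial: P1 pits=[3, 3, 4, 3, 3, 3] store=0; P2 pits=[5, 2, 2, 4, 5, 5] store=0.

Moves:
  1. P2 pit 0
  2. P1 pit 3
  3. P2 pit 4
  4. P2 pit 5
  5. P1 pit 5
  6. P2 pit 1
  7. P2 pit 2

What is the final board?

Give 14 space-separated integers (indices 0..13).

Answer: 1 5 6 2 5 0 2 1 0 0 8 2 1 9

Derivation:
Move 1: P2 pit0 -> P1=[3,3,4,3,3,3](0) P2=[0,3,3,5,6,6](0)
Move 2: P1 pit3 -> P1=[3,3,4,0,4,4](1) P2=[0,3,3,5,6,6](0)
Move 3: P2 pit4 -> P1=[4,4,5,1,4,4](1) P2=[0,3,3,5,0,7](1)
Move 4: P2 pit5 -> P1=[5,5,6,2,5,5](1) P2=[0,3,3,5,0,0](2)
Move 5: P1 pit5 -> P1=[5,5,6,2,5,0](2) P2=[1,4,4,6,0,0](2)
Move 6: P2 pit1 -> P1=[0,5,6,2,5,0](2) P2=[1,0,5,7,1,0](8)
Move 7: P2 pit2 -> P1=[1,5,6,2,5,0](2) P2=[1,0,0,8,2,1](9)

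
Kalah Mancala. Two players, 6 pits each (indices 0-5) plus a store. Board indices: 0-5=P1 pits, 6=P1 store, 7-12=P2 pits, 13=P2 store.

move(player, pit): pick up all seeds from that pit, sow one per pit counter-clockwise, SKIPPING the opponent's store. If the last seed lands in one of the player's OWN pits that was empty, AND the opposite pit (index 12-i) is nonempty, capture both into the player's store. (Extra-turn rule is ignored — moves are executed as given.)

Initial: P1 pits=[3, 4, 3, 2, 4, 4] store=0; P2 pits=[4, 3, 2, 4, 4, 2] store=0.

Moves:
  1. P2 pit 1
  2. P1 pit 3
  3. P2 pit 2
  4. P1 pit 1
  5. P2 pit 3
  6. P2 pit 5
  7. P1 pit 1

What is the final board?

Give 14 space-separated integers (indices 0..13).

Move 1: P2 pit1 -> P1=[3,4,3,2,4,4](0) P2=[4,0,3,5,5,2](0)
Move 2: P1 pit3 -> P1=[3,4,3,0,5,5](0) P2=[4,0,3,5,5,2](0)
Move 3: P2 pit2 -> P1=[3,4,3,0,5,5](0) P2=[4,0,0,6,6,3](0)
Move 4: P1 pit1 -> P1=[3,0,4,1,6,6](0) P2=[4,0,0,6,6,3](0)
Move 5: P2 pit3 -> P1=[4,1,5,1,6,6](0) P2=[4,0,0,0,7,4](1)
Move 6: P2 pit5 -> P1=[5,2,6,1,6,6](0) P2=[4,0,0,0,7,0](2)
Move 7: P1 pit1 -> P1=[5,0,7,2,6,6](0) P2=[4,0,0,0,7,0](2)

Answer: 5 0 7 2 6 6 0 4 0 0 0 7 0 2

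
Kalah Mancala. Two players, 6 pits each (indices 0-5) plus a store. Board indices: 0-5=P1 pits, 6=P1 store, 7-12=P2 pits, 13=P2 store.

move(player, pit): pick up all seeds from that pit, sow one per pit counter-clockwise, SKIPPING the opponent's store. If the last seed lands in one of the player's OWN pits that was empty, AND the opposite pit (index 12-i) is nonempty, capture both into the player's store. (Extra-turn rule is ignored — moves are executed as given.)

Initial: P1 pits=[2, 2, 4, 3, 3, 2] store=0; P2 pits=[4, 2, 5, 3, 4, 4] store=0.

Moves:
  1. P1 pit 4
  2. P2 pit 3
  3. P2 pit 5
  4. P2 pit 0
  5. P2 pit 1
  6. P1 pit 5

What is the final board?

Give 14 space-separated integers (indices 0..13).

Move 1: P1 pit4 -> P1=[2,2,4,3,0,3](1) P2=[5,2,5,3,4,4](0)
Move 2: P2 pit3 -> P1=[2,2,4,3,0,3](1) P2=[5,2,5,0,5,5](1)
Move 3: P2 pit5 -> P1=[3,3,5,4,0,3](1) P2=[5,2,5,0,5,0](2)
Move 4: P2 pit0 -> P1=[0,3,5,4,0,3](1) P2=[0,3,6,1,6,0](6)
Move 5: P2 pit1 -> P1=[0,3,5,4,0,3](1) P2=[0,0,7,2,7,0](6)
Move 6: P1 pit5 -> P1=[0,3,5,4,0,0](2) P2=[1,1,7,2,7,0](6)

Answer: 0 3 5 4 0 0 2 1 1 7 2 7 0 6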